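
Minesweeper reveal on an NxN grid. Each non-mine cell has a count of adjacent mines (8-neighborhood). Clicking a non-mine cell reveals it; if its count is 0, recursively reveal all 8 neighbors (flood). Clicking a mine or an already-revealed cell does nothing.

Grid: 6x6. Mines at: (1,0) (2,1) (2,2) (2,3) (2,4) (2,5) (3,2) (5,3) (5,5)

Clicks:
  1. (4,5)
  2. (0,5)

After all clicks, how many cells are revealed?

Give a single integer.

Answer: 11

Derivation:
Click 1 (4,5) count=1: revealed 1 new [(4,5)] -> total=1
Click 2 (0,5) count=0: revealed 10 new [(0,1) (0,2) (0,3) (0,4) (0,5) (1,1) (1,2) (1,3) (1,4) (1,5)] -> total=11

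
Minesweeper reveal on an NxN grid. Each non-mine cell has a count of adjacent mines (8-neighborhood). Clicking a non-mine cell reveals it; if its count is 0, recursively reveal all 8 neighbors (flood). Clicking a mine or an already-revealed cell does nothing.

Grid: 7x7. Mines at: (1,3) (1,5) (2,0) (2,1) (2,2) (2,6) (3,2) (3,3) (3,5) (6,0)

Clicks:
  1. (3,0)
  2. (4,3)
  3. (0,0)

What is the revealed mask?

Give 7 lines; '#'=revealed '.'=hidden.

Click 1 (3,0) count=2: revealed 1 new [(3,0)] -> total=1
Click 2 (4,3) count=2: revealed 1 new [(4,3)] -> total=2
Click 3 (0,0) count=0: revealed 6 new [(0,0) (0,1) (0,2) (1,0) (1,1) (1,2)] -> total=8

Answer: ###....
###....
.......
#......
...#...
.......
.......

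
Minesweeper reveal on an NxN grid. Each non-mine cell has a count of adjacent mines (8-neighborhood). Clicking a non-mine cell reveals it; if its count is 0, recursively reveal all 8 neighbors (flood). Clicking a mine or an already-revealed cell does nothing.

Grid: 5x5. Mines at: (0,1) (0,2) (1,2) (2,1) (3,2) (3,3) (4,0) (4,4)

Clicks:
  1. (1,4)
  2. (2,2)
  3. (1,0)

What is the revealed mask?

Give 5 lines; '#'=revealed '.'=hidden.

Click 1 (1,4) count=0: revealed 6 new [(0,3) (0,4) (1,3) (1,4) (2,3) (2,4)] -> total=6
Click 2 (2,2) count=4: revealed 1 new [(2,2)] -> total=7
Click 3 (1,0) count=2: revealed 1 new [(1,0)] -> total=8

Answer: ...##
#..##
..###
.....
.....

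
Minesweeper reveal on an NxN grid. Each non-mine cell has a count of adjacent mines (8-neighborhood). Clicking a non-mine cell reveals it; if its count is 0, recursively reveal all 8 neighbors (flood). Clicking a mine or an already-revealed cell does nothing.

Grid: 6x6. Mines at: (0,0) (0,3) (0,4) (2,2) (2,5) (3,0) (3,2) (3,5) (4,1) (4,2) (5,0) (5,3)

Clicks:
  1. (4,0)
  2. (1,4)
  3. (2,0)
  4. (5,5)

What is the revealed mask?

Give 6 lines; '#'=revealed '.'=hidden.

Answer: ......
....#.
#.....
......
#...##
....##

Derivation:
Click 1 (4,0) count=3: revealed 1 new [(4,0)] -> total=1
Click 2 (1,4) count=3: revealed 1 new [(1,4)] -> total=2
Click 3 (2,0) count=1: revealed 1 new [(2,0)] -> total=3
Click 4 (5,5) count=0: revealed 4 new [(4,4) (4,5) (5,4) (5,5)] -> total=7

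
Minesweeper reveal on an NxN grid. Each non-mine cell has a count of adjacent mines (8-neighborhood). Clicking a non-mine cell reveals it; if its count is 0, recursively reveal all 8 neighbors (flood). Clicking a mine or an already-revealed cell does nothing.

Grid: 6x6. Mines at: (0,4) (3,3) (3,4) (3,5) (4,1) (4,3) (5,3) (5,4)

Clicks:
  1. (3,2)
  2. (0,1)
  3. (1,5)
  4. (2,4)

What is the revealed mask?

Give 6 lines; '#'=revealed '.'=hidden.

Click 1 (3,2) count=3: revealed 1 new [(3,2)] -> total=1
Click 2 (0,1) count=0: revealed 14 new [(0,0) (0,1) (0,2) (0,3) (1,0) (1,1) (1,2) (1,3) (2,0) (2,1) (2,2) (2,3) (3,0) (3,1)] -> total=15
Click 3 (1,5) count=1: revealed 1 new [(1,5)] -> total=16
Click 4 (2,4) count=3: revealed 1 new [(2,4)] -> total=17

Answer: ####..
####.#
#####.
###...
......
......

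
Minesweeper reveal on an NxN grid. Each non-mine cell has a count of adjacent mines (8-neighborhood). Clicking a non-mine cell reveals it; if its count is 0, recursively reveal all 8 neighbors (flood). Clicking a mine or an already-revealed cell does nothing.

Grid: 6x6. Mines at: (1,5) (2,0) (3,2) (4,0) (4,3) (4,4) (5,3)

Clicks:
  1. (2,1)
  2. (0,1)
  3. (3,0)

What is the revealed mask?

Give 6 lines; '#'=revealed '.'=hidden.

Click 1 (2,1) count=2: revealed 1 new [(2,1)] -> total=1
Click 2 (0,1) count=0: revealed 13 new [(0,0) (0,1) (0,2) (0,3) (0,4) (1,0) (1,1) (1,2) (1,3) (1,4) (2,2) (2,3) (2,4)] -> total=14
Click 3 (3,0) count=2: revealed 1 new [(3,0)] -> total=15

Answer: #####.
#####.
.####.
#.....
......
......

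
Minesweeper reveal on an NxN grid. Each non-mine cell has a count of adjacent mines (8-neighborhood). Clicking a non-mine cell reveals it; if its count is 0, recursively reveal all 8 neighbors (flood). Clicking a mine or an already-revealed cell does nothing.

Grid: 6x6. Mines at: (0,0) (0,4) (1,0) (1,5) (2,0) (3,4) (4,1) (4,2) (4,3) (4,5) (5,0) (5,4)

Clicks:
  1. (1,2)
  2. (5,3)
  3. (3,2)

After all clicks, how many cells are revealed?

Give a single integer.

Answer: 13

Derivation:
Click 1 (1,2) count=0: revealed 12 new [(0,1) (0,2) (0,3) (1,1) (1,2) (1,3) (2,1) (2,2) (2,3) (3,1) (3,2) (3,3)] -> total=12
Click 2 (5,3) count=3: revealed 1 new [(5,3)] -> total=13
Click 3 (3,2) count=3: revealed 0 new [(none)] -> total=13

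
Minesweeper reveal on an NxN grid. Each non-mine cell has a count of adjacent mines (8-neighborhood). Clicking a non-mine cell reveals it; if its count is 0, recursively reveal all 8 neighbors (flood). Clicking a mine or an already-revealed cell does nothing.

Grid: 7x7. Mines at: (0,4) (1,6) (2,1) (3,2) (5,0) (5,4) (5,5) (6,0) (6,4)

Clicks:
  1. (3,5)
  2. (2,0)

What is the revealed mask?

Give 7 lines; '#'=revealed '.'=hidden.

Click 1 (3,5) count=0: revealed 15 new [(1,3) (1,4) (1,5) (2,3) (2,4) (2,5) (2,6) (3,3) (3,4) (3,5) (3,6) (4,3) (4,4) (4,5) (4,6)] -> total=15
Click 2 (2,0) count=1: revealed 1 new [(2,0)] -> total=16

Answer: .......
...###.
#..####
...####
...####
.......
.......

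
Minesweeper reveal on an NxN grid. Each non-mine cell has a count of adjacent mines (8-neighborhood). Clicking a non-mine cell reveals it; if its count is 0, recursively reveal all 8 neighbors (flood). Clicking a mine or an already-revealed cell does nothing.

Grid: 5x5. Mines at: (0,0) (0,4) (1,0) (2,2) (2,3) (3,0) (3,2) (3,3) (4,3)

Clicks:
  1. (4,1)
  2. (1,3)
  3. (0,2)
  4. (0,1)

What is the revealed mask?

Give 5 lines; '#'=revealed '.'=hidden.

Answer: .###.
.###.
.....
.....
.#...

Derivation:
Click 1 (4,1) count=2: revealed 1 new [(4,1)] -> total=1
Click 2 (1,3) count=3: revealed 1 new [(1,3)] -> total=2
Click 3 (0,2) count=0: revealed 5 new [(0,1) (0,2) (0,3) (1,1) (1,2)] -> total=7
Click 4 (0,1) count=2: revealed 0 new [(none)] -> total=7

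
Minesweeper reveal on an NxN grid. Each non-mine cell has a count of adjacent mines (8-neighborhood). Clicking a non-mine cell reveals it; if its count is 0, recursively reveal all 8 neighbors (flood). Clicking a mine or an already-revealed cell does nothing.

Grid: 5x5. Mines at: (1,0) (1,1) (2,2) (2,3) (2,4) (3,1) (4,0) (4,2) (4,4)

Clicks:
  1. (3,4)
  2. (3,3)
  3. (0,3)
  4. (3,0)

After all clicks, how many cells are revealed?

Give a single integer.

Click 1 (3,4) count=3: revealed 1 new [(3,4)] -> total=1
Click 2 (3,3) count=5: revealed 1 new [(3,3)] -> total=2
Click 3 (0,3) count=0: revealed 6 new [(0,2) (0,3) (0,4) (1,2) (1,3) (1,4)] -> total=8
Click 4 (3,0) count=2: revealed 1 new [(3,0)] -> total=9

Answer: 9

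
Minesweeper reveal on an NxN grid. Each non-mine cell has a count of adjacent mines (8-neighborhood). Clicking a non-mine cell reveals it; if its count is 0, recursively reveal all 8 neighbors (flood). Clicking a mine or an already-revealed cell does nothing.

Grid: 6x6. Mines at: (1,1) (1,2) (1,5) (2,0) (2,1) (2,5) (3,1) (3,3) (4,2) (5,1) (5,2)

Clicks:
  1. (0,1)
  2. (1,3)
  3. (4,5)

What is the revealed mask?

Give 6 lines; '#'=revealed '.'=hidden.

Click 1 (0,1) count=2: revealed 1 new [(0,1)] -> total=1
Click 2 (1,3) count=1: revealed 1 new [(1,3)] -> total=2
Click 3 (4,5) count=0: revealed 8 new [(3,4) (3,5) (4,3) (4,4) (4,5) (5,3) (5,4) (5,5)] -> total=10

Answer: .#....
...#..
......
....##
...###
...###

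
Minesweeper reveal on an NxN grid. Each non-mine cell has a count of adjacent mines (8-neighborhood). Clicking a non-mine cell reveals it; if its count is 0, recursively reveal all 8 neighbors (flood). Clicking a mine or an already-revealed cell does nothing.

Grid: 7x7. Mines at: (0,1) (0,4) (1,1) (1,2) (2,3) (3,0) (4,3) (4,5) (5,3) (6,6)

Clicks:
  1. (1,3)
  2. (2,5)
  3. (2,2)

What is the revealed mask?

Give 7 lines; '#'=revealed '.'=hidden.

Answer: .....##
...####
..#.###
....###
.......
.......
.......

Derivation:
Click 1 (1,3) count=3: revealed 1 new [(1,3)] -> total=1
Click 2 (2,5) count=0: revealed 11 new [(0,5) (0,6) (1,4) (1,5) (1,6) (2,4) (2,5) (2,6) (3,4) (3,5) (3,6)] -> total=12
Click 3 (2,2) count=3: revealed 1 new [(2,2)] -> total=13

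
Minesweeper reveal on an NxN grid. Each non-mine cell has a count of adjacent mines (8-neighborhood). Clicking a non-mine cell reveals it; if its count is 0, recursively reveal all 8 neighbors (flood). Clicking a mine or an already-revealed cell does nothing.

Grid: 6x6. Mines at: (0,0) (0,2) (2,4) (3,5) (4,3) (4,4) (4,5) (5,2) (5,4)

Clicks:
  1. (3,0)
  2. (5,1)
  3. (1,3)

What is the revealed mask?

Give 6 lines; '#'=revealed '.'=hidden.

Click 1 (3,0) count=0: revealed 17 new [(1,0) (1,1) (1,2) (1,3) (2,0) (2,1) (2,2) (2,3) (3,0) (3,1) (3,2) (3,3) (4,0) (4,1) (4,2) (5,0) (5,1)] -> total=17
Click 2 (5,1) count=1: revealed 0 new [(none)] -> total=17
Click 3 (1,3) count=2: revealed 0 new [(none)] -> total=17

Answer: ......
####..
####..
####..
###...
##....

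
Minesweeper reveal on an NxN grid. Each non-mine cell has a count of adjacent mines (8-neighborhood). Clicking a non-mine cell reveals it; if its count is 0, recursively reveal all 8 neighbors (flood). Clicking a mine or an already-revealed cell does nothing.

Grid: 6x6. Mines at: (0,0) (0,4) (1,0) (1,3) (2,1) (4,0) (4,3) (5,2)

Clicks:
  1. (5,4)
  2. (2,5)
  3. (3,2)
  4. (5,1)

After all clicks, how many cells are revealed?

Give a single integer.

Click 1 (5,4) count=1: revealed 1 new [(5,4)] -> total=1
Click 2 (2,5) count=0: revealed 9 new [(1,4) (1,5) (2,4) (2,5) (3,4) (3,5) (4,4) (4,5) (5,5)] -> total=10
Click 3 (3,2) count=2: revealed 1 new [(3,2)] -> total=11
Click 4 (5,1) count=2: revealed 1 new [(5,1)] -> total=12

Answer: 12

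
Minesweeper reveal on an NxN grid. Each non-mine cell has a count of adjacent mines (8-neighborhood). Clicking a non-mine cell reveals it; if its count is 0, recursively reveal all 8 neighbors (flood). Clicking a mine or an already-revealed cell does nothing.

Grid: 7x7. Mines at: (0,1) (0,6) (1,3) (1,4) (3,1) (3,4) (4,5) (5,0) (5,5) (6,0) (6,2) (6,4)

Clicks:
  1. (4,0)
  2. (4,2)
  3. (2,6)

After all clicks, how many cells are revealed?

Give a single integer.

Click 1 (4,0) count=2: revealed 1 new [(4,0)] -> total=1
Click 2 (4,2) count=1: revealed 1 new [(4,2)] -> total=2
Click 3 (2,6) count=0: revealed 6 new [(1,5) (1,6) (2,5) (2,6) (3,5) (3,6)] -> total=8

Answer: 8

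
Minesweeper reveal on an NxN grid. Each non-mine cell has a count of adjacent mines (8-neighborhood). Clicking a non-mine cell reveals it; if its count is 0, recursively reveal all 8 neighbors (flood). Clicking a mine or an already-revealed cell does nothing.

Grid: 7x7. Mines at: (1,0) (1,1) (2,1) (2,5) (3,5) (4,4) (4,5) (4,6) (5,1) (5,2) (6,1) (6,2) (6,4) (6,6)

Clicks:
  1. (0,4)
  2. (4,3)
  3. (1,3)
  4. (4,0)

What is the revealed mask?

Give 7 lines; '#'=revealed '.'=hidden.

Answer: ..#####
..#####
..###..
..###..
#..#...
.......
.......

Derivation:
Click 1 (0,4) count=0: revealed 16 new [(0,2) (0,3) (0,4) (0,5) (0,6) (1,2) (1,3) (1,4) (1,5) (1,6) (2,2) (2,3) (2,4) (3,2) (3,3) (3,4)] -> total=16
Click 2 (4,3) count=2: revealed 1 new [(4,3)] -> total=17
Click 3 (1,3) count=0: revealed 0 new [(none)] -> total=17
Click 4 (4,0) count=1: revealed 1 new [(4,0)] -> total=18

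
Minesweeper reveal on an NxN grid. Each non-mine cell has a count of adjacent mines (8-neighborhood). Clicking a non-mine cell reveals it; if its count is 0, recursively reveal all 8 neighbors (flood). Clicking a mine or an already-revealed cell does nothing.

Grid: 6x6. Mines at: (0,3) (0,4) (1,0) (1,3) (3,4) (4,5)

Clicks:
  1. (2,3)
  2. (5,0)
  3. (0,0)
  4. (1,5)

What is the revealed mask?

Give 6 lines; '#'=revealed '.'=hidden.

Click 1 (2,3) count=2: revealed 1 new [(2,3)] -> total=1
Click 2 (5,0) count=0: revealed 17 new [(2,0) (2,1) (2,2) (3,0) (3,1) (3,2) (3,3) (4,0) (4,1) (4,2) (4,3) (4,4) (5,0) (5,1) (5,2) (5,3) (5,4)] -> total=18
Click 3 (0,0) count=1: revealed 1 new [(0,0)] -> total=19
Click 4 (1,5) count=1: revealed 1 new [(1,5)] -> total=20

Answer: #.....
.....#
####..
####..
#####.
#####.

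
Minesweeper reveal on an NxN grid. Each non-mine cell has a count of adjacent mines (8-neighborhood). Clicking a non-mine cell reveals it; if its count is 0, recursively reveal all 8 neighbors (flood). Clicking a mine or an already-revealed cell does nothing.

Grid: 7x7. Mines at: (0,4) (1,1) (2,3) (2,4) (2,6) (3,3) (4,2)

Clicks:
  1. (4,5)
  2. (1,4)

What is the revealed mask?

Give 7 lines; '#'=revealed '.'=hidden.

Click 1 (4,5) count=0: revealed 27 new [(2,0) (2,1) (3,0) (3,1) (3,4) (3,5) (3,6) (4,0) (4,1) (4,3) (4,4) (4,5) (4,6) (5,0) (5,1) (5,2) (5,3) (5,4) (5,5) (5,6) (6,0) (6,1) (6,2) (6,3) (6,4) (6,5) (6,6)] -> total=27
Click 2 (1,4) count=3: revealed 1 new [(1,4)] -> total=28

Answer: .......
....#..
##.....
##..###
##.####
#######
#######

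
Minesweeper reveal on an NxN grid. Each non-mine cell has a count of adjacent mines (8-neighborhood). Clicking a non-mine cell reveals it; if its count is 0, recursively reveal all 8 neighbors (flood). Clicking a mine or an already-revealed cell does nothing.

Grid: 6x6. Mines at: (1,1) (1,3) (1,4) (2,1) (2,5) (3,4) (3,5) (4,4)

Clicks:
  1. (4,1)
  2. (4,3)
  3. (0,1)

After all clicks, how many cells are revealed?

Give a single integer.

Click 1 (4,1) count=0: revealed 12 new [(3,0) (3,1) (3,2) (3,3) (4,0) (4,1) (4,2) (4,3) (5,0) (5,1) (5,2) (5,3)] -> total=12
Click 2 (4,3) count=2: revealed 0 new [(none)] -> total=12
Click 3 (0,1) count=1: revealed 1 new [(0,1)] -> total=13

Answer: 13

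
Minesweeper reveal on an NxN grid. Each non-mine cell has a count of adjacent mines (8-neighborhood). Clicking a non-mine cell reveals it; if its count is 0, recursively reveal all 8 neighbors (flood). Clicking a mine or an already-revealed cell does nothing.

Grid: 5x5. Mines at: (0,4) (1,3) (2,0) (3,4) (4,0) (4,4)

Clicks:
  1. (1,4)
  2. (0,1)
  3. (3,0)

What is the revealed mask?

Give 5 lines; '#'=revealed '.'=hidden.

Answer: ###..
###.#
.....
#....
.....

Derivation:
Click 1 (1,4) count=2: revealed 1 new [(1,4)] -> total=1
Click 2 (0,1) count=0: revealed 6 new [(0,0) (0,1) (0,2) (1,0) (1,1) (1,2)] -> total=7
Click 3 (3,0) count=2: revealed 1 new [(3,0)] -> total=8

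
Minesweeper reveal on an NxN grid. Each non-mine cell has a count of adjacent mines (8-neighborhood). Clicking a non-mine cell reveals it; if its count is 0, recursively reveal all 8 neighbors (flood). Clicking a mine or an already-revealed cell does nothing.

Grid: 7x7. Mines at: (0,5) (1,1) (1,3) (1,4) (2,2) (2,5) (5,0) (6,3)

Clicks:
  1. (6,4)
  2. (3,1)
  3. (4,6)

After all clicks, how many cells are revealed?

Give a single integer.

Click 1 (6,4) count=1: revealed 1 new [(6,4)] -> total=1
Click 2 (3,1) count=1: revealed 1 new [(3,1)] -> total=2
Click 3 (4,6) count=0: revealed 19 new [(3,2) (3,3) (3,4) (3,5) (3,6) (4,1) (4,2) (4,3) (4,4) (4,5) (4,6) (5,1) (5,2) (5,3) (5,4) (5,5) (5,6) (6,5) (6,6)] -> total=21

Answer: 21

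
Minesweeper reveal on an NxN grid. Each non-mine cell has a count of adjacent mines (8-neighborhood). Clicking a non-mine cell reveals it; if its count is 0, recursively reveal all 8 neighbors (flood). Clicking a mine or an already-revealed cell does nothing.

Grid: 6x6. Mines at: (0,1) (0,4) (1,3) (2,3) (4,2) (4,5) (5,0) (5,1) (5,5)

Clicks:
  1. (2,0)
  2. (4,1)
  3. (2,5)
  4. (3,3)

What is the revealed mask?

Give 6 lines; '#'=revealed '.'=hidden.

Click 1 (2,0) count=0: revealed 11 new [(1,0) (1,1) (1,2) (2,0) (2,1) (2,2) (3,0) (3,1) (3,2) (4,0) (4,1)] -> total=11
Click 2 (4,1) count=3: revealed 0 new [(none)] -> total=11
Click 3 (2,5) count=0: revealed 6 new [(1,4) (1,5) (2,4) (2,5) (3,4) (3,5)] -> total=17
Click 4 (3,3) count=2: revealed 1 new [(3,3)] -> total=18

Answer: ......
###.##
###.##
######
##....
......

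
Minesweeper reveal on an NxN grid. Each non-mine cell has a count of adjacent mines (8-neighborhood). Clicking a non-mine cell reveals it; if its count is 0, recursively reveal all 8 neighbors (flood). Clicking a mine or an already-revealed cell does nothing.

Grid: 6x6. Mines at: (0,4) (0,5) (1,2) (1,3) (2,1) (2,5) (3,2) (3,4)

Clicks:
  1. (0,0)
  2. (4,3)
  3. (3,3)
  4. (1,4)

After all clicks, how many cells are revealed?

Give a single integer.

Answer: 7

Derivation:
Click 1 (0,0) count=0: revealed 4 new [(0,0) (0,1) (1,0) (1,1)] -> total=4
Click 2 (4,3) count=2: revealed 1 new [(4,3)] -> total=5
Click 3 (3,3) count=2: revealed 1 new [(3,3)] -> total=6
Click 4 (1,4) count=4: revealed 1 new [(1,4)] -> total=7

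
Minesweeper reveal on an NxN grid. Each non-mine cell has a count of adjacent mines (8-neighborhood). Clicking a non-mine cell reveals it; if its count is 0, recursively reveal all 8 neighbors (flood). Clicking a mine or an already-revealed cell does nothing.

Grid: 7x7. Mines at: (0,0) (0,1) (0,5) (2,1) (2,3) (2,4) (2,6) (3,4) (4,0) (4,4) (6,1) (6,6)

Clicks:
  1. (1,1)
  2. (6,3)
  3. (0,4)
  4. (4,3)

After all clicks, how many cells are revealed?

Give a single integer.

Click 1 (1,1) count=3: revealed 1 new [(1,1)] -> total=1
Click 2 (6,3) count=0: revealed 8 new [(5,2) (5,3) (5,4) (5,5) (6,2) (6,3) (6,4) (6,5)] -> total=9
Click 3 (0,4) count=1: revealed 1 new [(0,4)] -> total=10
Click 4 (4,3) count=2: revealed 1 new [(4,3)] -> total=11

Answer: 11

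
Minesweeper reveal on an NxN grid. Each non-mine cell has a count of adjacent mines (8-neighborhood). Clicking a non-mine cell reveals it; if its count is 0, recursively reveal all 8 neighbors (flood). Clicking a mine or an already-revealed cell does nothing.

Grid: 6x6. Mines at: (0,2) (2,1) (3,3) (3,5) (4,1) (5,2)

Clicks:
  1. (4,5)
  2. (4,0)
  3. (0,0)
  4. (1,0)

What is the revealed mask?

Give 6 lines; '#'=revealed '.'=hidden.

Click 1 (4,5) count=1: revealed 1 new [(4,5)] -> total=1
Click 2 (4,0) count=1: revealed 1 new [(4,0)] -> total=2
Click 3 (0,0) count=0: revealed 4 new [(0,0) (0,1) (1,0) (1,1)] -> total=6
Click 4 (1,0) count=1: revealed 0 new [(none)] -> total=6

Answer: ##....
##....
......
......
#....#
......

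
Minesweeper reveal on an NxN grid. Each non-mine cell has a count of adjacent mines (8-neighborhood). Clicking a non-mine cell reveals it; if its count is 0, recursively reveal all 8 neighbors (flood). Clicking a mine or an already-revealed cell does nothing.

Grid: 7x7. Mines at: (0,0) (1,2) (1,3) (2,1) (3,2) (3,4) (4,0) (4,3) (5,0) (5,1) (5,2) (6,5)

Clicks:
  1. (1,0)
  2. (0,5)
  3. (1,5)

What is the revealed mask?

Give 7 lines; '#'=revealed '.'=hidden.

Click 1 (1,0) count=2: revealed 1 new [(1,0)] -> total=1
Click 2 (0,5) count=0: revealed 15 new [(0,4) (0,5) (0,6) (1,4) (1,5) (1,6) (2,4) (2,5) (2,6) (3,5) (3,6) (4,5) (4,6) (5,5) (5,6)] -> total=16
Click 3 (1,5) count=0: revealed 0 new [(none)] -> total=16

Answer: ....###
#...###
....###
.....##
.....##
.....##
.......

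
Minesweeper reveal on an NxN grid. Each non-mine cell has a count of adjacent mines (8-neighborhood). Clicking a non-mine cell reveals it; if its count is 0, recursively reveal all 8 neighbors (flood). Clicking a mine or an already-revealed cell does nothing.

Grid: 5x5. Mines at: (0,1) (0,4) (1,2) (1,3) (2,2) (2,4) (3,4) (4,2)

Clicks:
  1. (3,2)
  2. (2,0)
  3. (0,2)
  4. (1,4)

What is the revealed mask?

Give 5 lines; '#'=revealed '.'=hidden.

Click 1 (3,2) count=2: revealed 1 new [(3,2)] -> total=1
Click 2 (2,0) count=0: revealed 8 new [(1,0) (1,1) (2,0) (2,1) (3,0) (3,1) (4,0) (4,1)] -> total=9
Click 3 (0,2) count=3: revealed 1 new [(0,2)] -> total=10
Click 4 (1,4) count=3: revealed 1 new [(1,4)] -> total=11

Answer: ..#..
##..#
##...
###..
##...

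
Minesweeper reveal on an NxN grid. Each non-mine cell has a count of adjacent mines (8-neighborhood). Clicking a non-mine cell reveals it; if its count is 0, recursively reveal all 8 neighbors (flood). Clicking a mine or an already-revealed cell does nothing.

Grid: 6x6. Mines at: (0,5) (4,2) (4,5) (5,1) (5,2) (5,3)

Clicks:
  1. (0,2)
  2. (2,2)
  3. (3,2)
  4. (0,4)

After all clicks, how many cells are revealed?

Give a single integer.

Click 1 (0,2) count=0: revealed 25 new [(0,0) (0,1) (0,2) (0,3) (0,4) (1,0) (1,1) (1,2) (1,3) (1,4) (1,5) (2,0) (2,1) (2,2) (2,3) (2,4) (2,5) (3,0) (3,1) (3,2) (3,3) (3,4) (3,5) (4,0) (4,1)] -> total=25
Click 2 (2,2) count=0: revealed 0 new [(none)] -> total=25
Click 3 (3,2) count=1: revealed 0 new [(none)] -> total=25
Click 4 (0,4) count=1: revealed 0 new [(none)] -> total=25

Answer: 25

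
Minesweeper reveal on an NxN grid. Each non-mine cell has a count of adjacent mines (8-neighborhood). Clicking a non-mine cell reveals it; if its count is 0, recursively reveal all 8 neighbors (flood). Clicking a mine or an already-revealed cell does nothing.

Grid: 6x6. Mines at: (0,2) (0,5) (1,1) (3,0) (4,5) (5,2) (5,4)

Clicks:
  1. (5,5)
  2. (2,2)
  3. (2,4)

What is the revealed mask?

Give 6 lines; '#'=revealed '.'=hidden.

Answer: ......
..####
.#####
.#####
.####.
.....#

Derivation:
Click 1 (5,5) count=2: revealed 1 new [(5,5)] -> total=1
Click 2 (2,2) count=1: revealed 1 new [(2,2)] -> total=2
Click 3 (2,4) count=0: revealed 17 new [(1,2) (1,3) (1,4) (1,5) (2,1) (2,3) (2,4) (2,5) (3,1) (3,2) (3,3) (3,4) (3,5) (4,1) (4,2) (4,3) (4,4)] -> total=19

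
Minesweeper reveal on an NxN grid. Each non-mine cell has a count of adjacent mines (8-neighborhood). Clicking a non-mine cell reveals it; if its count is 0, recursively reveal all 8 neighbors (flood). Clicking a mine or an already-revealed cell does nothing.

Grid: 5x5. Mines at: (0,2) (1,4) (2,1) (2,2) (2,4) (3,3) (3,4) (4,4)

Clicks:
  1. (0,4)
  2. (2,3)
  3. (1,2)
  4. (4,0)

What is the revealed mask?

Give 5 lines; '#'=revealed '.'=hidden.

Answer: ....#
..#..
...#.
###..
###..

Derivation:
Click 1 (0,4) count=1: revealed 1 new [(0,4)] -> total=1
Click 2 (2,3) count=5: revealed 1 new [(2,3)] -> total=2
Click 3 (1,2) count=3: revealed 1 new [(1,2)] -> total=3
Click 4 (4,0) count=0: revealed 6 new [(3,0) (3,1) (3,2) (4,0) (4,1) (4,2)] -> total=9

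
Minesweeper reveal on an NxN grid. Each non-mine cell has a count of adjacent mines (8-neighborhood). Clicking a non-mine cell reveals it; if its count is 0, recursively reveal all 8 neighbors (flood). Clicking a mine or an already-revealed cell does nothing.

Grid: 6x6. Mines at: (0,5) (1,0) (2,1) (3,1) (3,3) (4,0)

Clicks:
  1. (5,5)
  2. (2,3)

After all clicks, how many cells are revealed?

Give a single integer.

Answer: 17

Derivation:
Click 1 (5,5) count=0: revealed 16 new [(1,4) (1,5) (2,4) (2,5) (3,4) (3,5) (4,1) (4,2) (4,3) (4,4) (4,5) (5,1) (5,2) (5,3) (5,4) (5,5)] -> total=16
Click 2 (2,3) count=1: revealed 1 new [(2,3)] -> total=17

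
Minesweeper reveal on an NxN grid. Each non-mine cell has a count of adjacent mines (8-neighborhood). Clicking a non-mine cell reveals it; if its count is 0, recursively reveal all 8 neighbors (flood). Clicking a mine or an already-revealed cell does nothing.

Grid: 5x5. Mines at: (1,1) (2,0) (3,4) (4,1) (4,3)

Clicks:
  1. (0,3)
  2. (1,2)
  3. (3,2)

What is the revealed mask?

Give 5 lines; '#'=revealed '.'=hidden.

Click 1 (0,3) count=0: revealed 9 new [(0,2) (0,3) (0,4) (1,2) (1,3) (1,4) (2,2) (2,3) (2,4)] -> total=9
Click 2 (1,2) count=1: revealed 0 new [(none)] -> total=9
Click 3 (3,2) count=2: revealed 1 new [(3,2)] -> total=10

Answer: ..###
..###
..###
..#..
.....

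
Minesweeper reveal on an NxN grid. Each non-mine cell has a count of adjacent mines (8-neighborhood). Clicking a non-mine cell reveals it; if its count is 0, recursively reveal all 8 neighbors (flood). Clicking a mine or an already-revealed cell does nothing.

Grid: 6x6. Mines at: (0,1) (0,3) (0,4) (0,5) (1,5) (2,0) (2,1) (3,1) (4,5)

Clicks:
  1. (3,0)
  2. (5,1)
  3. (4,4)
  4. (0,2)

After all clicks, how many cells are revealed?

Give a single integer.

Click 1 (3,0) count=3: revealed 1 new [(3,0)] -> total=1
Click 2 (5,1) count=0: revealed 19 new [(1,2) (1,3) (1,4) (2,2) (2,3) (2,4) (3,2) (3,3) (3,4) (4,0) (4,1) (4,2) (4,3) (4,4) (5,0) (5,1) (5,2) (5,3) (5,4)] -> total=20
Click 3 (4,4) count=1: revealed 0 new [(none)] -> total=20
Click 4 (0,2) count=2: revealed 1 new [(0,2)] -> total=21

Answer: 21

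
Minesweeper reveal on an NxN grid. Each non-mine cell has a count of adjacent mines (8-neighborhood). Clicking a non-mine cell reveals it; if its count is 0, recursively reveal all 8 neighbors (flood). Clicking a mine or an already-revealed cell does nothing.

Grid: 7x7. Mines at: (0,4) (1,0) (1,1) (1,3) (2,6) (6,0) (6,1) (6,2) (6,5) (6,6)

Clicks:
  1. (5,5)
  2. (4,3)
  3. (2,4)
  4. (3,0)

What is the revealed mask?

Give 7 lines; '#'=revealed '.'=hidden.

Answer: .......
.......
######.
#######
#######
#######
.......

Derivation:
Click 1 (5,5) count=2: revealed 1 new [(5,5)] -> total=1
Click 2 (4,3) count=0: revealed 26 new [(2,0) (2,1) (2,2) (2,3) (2,4) (2,5) (3,0) (3,1) (3,2) (3,3) (3,4) (3,5) (3,6) (4,0) (4,1) (4,2) (4,3) (4,4) (4,5) (4,6) (5,0) (5,1) (5,2) (5,3) (5,4) (5,6)] -> total=27
Click 3 (2,4) count=1: revealed 0 new [(none)] -> total=27
Click 4 (3,0) count=0: revealed 0 new [(none)] -> total=27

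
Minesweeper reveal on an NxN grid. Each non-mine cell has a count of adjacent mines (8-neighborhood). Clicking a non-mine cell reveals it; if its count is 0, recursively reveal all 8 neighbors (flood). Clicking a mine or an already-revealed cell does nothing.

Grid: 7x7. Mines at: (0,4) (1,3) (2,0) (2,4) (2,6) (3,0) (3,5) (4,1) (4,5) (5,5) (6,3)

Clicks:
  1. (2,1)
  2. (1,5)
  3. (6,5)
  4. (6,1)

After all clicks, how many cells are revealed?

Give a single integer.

Click 1 (2,1) count=2: revealed 1 new [(2,1)] -> total=1
Click 2 (1,5) count=3: revealed 1 new [(1,5)] -> total=2
Click 3 (6,5) count=1: revealed 1 new [(6,5)] -> total=3
Click 4 (6,1) count=0: revealed 6 new [(5,0) (5,1) (5,2) (6,0) (6,1) (6,2)] -> total=9

Answer: 9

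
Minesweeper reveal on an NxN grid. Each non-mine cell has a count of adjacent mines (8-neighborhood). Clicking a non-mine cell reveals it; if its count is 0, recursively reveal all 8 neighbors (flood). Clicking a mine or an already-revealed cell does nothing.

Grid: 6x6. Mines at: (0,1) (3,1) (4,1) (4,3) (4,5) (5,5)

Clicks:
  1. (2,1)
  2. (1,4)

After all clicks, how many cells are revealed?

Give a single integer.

Click 1 (2,1) count=1: revealed 1 new [(2,1)] -> total=1
Click 2 (1,4) count=0: revealed 16 new [(0,2) (0,3) (0,4) (0,5) (1,2) (1,3) (1,4) (1,5) (2,2) (2,3) (2,4) (2,5) (3,2) (3,3) (3,4) (3,5)] -> total=17

Answer: 17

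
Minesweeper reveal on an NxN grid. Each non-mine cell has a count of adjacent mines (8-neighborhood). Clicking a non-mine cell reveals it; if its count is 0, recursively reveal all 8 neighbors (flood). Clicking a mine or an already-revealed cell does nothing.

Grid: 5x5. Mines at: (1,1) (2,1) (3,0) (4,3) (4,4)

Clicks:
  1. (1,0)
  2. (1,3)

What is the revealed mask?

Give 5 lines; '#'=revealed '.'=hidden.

Click 1 (1,0) count=2: revealed 1 new [(1,0)] -> total=1
Click 2 (1,3) count=0: revealed 12 new [(0,2) (0,3) (0,4) (1,2) (1,3) (1,4) (2,2) (2,3) (2,4) (3,2) (3,3) (3,4)] -> total=13

Answer: ..###
#.###
..###
..###
.....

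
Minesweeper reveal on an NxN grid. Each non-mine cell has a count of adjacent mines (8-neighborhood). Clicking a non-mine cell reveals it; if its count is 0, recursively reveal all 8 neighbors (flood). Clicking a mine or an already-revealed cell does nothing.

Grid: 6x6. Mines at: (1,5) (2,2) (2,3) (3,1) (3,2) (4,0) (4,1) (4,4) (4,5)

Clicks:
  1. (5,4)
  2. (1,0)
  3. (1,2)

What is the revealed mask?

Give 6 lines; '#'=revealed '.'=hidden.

Answer: #####.
#####.
##....
......
......
....#.

Derivation:
Click 1 (5,4) count=2: revealed 1 new [(5,4)] -> total=1
Click 2 (1,0) count=0: revealed 12 new [(0,0) (0,1) (0,2) (0,3) (0,4) (1,0) (1,1) (1,2) (1,3) (1,4) (2,0) (2,1)] -> total=13
Click 3 (1,2) count=2: revealed 0 new [(none)] -> total=13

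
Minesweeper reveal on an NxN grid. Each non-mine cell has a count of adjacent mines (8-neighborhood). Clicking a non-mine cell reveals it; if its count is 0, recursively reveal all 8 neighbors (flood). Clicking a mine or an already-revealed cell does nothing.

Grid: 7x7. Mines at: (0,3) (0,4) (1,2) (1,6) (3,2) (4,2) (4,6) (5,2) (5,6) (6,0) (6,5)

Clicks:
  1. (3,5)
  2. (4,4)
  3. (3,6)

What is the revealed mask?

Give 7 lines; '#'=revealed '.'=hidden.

Answer: .......
...###.
...###.
...####
...###.
...###.
.......

Derivation:
Click 1 (3,5) count=1: revealed 1 new [(3,5)] -> total=1
Click 2 (4,4) count=0: revealed 14 new [(1,3) (1,4) (1,5) (2,3) (2,4) (2,5) (3,3) (3,4) (4,3) (4,4) (4,5) (5,3) (5,4) (5,5)] -> total=15
Click 3 (3,6) count=1: revealed 1 new [(3,6)] -> total=16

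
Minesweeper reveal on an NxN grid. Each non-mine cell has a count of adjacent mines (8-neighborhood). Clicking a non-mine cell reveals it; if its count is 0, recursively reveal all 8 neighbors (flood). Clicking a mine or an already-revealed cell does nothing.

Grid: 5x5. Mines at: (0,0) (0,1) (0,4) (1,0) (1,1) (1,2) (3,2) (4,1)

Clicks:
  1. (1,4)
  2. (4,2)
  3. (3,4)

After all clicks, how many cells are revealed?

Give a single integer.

Answer: 9

Derivation:
Click 1 (1,4) count=1: revealed 1 new [(1,4)] -> total=1
Click 2 (4,2) count=2: revealed 1 new [(4,2)] -> total=2
Click 3 (3,4) count=0: revealed 7 new [(1,3) (2,3) (2,4) (3,3) (3,4) (4,3) (4,4)] -> total=9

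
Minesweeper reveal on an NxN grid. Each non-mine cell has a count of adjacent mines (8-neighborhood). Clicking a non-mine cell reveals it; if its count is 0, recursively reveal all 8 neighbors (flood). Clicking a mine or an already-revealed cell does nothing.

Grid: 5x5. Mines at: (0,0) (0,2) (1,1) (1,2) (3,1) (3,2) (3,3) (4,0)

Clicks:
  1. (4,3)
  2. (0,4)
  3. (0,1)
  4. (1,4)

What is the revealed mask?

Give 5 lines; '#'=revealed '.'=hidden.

Answer: .#.##
...##
...##
.....
...#.

Derivation:
Click 1 (4,3) count=2: revealed 1 new [(4,3)] -> total=1
Click 2 (0,4) count=0: revealed 6 new [(0,3) (0,4) (1,3) (1,4) (2,3) (2,4)] -> total=7
Click 3 (0,1) count=4: revealed 1 new [(0,1)] -> total=8
Click 4 (1,4) count=0: revealed 0 new [(none)] -> total=8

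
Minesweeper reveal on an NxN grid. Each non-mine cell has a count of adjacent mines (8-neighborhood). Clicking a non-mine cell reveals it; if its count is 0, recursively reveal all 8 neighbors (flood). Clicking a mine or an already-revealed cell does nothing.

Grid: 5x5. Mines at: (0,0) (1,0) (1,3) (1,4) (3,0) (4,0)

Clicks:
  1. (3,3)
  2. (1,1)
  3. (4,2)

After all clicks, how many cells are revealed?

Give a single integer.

Click 1 (3,3) count=0: revealed 12 new [(2,1) (2,2) (2,3) (2,4) (3,1) (3,2) (3,3) (3,4) (4,1) (4,2) (4,3) (4,4)] -> total=12
Click 2 (1,1) count=2: revealed 1 new [(1,1)] -> total=13
Click 3 (4,2) count=0: revealed 0 new [(none)] -> total=13

Answer: 13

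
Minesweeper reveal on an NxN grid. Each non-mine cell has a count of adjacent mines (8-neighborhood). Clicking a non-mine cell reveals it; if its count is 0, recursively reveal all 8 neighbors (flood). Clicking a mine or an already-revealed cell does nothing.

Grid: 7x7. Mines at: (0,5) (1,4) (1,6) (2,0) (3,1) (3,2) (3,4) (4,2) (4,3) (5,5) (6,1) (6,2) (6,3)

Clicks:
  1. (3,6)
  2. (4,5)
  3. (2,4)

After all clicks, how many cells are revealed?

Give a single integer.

Answer: 7

Derivation:
Click 1 (3,6) count=0: revealed 6 new [(2,5) (2,6) (3,5) (3,6) (4,5) (4,6)] -> total=6
Click 2 (4,5) count=2: revealed 0 new [(none)] -> total=6
Click 3 (2,4) count=2: revealed 1 new [(2,4)] -> total=7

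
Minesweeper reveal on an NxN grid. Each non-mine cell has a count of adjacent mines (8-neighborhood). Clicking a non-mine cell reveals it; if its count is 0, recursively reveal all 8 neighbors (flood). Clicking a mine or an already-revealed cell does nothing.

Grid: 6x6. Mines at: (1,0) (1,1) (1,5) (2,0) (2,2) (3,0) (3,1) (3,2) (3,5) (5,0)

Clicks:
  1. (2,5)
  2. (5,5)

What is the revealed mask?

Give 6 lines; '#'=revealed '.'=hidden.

Click 1 (2,5) count=2: revealed 1 new [(2,5)] -> total=1
Click 2 (5,5) count=0: revealed 10 new [(4,1) (4,2) (4,3) (4,4) (4,5) (5,1) (5,2) (5,3) (5,4) (5,5)] -> total=11

Answer: ......
......
.....#
......
.#####
.#####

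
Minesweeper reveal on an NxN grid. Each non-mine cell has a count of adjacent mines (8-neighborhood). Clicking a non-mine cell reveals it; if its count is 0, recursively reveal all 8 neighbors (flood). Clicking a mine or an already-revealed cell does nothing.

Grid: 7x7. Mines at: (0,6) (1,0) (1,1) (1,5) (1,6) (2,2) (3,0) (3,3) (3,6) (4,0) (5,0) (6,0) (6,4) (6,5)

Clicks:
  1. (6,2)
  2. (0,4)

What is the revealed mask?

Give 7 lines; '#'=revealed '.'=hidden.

Click 1 (6,2) count=0: revealed 9 new [(4,1) (4,2) (4,3) (5,1) (5,2) (5,3) (6,1) (6,2) (6,3)] -> total=9
Click 2 (0,4) count=1: revealed 1 new [(0,4)] -> total=10

Answer: ....#..
.......
.......
.......
.###...
.###...
.###...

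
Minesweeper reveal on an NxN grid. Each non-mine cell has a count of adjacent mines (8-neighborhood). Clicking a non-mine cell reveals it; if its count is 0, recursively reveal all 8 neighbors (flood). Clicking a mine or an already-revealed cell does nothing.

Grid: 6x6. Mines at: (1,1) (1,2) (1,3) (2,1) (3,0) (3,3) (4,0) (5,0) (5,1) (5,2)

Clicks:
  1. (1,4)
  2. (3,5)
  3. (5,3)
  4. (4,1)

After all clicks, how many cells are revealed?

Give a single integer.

Answer: 15

Derivation:
Click 1 (1,4) count=1: revealed 1 new [(1,4)] -> total=1
Click 2 (3,5) count=0: revealed 13 new [(0,4) (0,5) (1,5) (2,4) (2,5) (3,4) (3,5) (4,3) (4,4) (4,5) (5,3) (5,4) (5,5)] -> total=14
Click 3 (5,3) count=1: revealed 0 new [(none)] -> total=14
Click 4 (4,1) count=5: revealed 1 new [(4,1)] -> total=15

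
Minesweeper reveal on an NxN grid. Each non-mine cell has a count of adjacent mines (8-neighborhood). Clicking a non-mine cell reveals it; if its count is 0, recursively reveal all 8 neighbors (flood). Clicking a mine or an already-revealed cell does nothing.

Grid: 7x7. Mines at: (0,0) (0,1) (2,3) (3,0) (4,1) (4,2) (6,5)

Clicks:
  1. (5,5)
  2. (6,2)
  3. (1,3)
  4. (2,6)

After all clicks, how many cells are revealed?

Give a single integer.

Click 1 (5,5) count=1: revealed 1 new [(5,5)] -> total=1
Click 2 (6,2) count=0: revealed 10 new [(5,0) (5,1) (5,2) (5,3) (5,4) (6,0) (6,1) (6,2) (6,3) (6,4)] -> total=11
Click 3 (1,3) count=1: revealed 1 new [(1,3)] -> total=12
Click 4 (2,6) count=0: revealed 21 new [(0,2) (0,3) (0,4) (0,5) (0,6) (1,2) (1,4) (1,5) (1,6) (2,4) (2,5) (2,6) (3,3) (3,4) (3,5) (3,6) (4,3) (4,4) (4,5) (4,6) (5,6)] -> total=33

Answer: 33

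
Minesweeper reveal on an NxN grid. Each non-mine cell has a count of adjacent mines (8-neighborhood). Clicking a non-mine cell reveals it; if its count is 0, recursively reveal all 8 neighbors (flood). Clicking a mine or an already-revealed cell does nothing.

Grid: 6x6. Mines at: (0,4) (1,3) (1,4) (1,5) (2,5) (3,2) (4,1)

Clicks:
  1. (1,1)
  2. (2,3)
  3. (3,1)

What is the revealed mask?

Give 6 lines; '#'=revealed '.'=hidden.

Answer: ###...
###...
####..
##....
......
......

Derivation:
Click 1 (1,1) count=0: revealed 11 new [(0,0) (0,1) (0,2) (1,0) (1,1) (1,2) (2,0) (2,1) (2,2) (3,0) (3,1)] -> total=11
Click 2 (2,3) count=3: revealed 1 new [(2,3)] -> total=12
Click 3 (3,1) count=2: revealed 0 new [(none)] -> total=12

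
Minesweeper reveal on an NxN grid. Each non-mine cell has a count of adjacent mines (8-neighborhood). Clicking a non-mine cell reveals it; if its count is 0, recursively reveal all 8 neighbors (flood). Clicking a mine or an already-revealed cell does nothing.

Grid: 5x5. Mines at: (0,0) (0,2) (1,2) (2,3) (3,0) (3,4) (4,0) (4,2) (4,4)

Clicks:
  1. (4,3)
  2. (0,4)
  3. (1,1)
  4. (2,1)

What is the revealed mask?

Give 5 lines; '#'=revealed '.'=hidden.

Click 1 (4,3) count=3: revealed 1 new [(4,3)] -> total=1
Click 2 (0,4) count=0: revealed 4 new [(0,3) (0,4) (1,3) (1,4)] -> total=5
Click 3 (1,1) count=3: revealed 1 new [(1,1)] -> total=6
Click 4 (2,1) count=2: revealed 1 new [(2,1)] -> total=7

Answer: ...##
.#.##
.#...
.....
...#.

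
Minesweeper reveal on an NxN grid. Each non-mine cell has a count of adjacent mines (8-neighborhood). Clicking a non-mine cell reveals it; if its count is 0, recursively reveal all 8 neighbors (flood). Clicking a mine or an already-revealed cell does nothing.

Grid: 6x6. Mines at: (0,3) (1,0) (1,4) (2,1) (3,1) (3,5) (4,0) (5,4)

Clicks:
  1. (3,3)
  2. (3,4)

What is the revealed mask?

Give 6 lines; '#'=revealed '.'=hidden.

Answer: ......
......
..###.
..###.
..###.
......

Derivation:
Click 1 (3,3) count=0: revealed 9 new [(2,2) (2,3) (2,4) (3,2) (3,3) (3,4) (4,2) (4,3) (4,4)] -> total=9
Click 2 (3,4) count=1: revealed 0 new [(none)] -> total=9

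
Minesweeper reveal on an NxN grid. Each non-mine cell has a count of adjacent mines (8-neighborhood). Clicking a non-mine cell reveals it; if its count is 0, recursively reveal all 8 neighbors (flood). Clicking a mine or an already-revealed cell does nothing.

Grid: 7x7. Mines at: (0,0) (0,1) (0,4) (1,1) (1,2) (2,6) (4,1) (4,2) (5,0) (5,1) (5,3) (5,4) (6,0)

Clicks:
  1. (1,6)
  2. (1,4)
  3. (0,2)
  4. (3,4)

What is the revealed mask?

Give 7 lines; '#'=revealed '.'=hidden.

Answer: ..#....
...####
...###.
...###.
...###.
.......
.......

Derivation:
Click 1 (1,6) count=1: revealed 1 new [(1,6)] -> total=1
Click 2 (1,4) count=1: revealed 1 new [(1,4)] -> total=2
Click 3 (0,2) count=3: revealed 1 new [(0,2)] -> total=3
Click 4 (3,4) count=0: revealed 11 new [(1,3) (1,5) (2,3) (2,4) (2,5) (3,3) (3,4) (3,5) (4,3) (4,4) (4,5)] -> total=14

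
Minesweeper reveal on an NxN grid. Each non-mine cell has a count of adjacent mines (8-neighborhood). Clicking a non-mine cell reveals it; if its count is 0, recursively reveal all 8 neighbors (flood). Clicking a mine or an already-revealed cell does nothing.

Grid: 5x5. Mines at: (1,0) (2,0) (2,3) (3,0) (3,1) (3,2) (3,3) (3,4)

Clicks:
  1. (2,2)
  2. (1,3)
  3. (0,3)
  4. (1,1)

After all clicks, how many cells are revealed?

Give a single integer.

Answer: 9

Derivation:
Click 1 (2,2) count=4: revealed 1 new [(2,2)] -> total=1
Click 2 (1,3) count=1: revealed 1 new [(1,3)] -> total=2
Click 3 (0,3) count=0: revealed 7 new [(0,1) (0,2) (0,3) (0,4) (1,1) (1,2) (1,4)] -> total=9
Click 4 (1,1) count=2: revealed 0 new [(none)] -> total=9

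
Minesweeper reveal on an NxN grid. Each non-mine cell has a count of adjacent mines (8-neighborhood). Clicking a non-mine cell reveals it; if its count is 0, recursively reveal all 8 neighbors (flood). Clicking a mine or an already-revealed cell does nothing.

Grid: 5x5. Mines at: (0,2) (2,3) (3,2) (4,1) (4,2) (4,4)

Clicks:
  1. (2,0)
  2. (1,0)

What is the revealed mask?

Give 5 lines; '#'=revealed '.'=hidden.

Answer: ##...
##...
##...
##...
.....

Derivation:
Click 1 (2,0) count=0: revealed 8 new [(0,0) (0,1) (1,0) (1,1) (2,0) (2,1) (3,0) (3,1)] -> total=8
Click 2 (1,0) count=0: revealed 0 new [(none)] -> total=8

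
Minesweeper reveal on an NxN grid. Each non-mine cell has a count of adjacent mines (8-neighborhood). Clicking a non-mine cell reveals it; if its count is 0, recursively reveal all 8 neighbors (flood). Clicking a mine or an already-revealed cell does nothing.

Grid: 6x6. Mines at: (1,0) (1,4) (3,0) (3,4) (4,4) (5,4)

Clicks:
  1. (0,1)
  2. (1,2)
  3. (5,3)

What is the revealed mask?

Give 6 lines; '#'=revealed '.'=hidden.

Answer: .###..
.###..
.###..
.###..
####..
####..

Derivation:
Click 1 (0,1) count=1: revealed 1 new [(0,1)] -> total=1
Click 2 (1,2) count=0: revealed 19 new [(0,2) (0,3) (1,1) (1,2) (1,3) (2,1) (2,2) (2,3) (3,1) (3,2) (3,3) (4,0) (4,1) (4,2) (4,3) (5,0) (5,1) (5,2) (5,3)] -> total=20
Click 3 (5,3) count=2: revealed 0 new [(none)] -> total=20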